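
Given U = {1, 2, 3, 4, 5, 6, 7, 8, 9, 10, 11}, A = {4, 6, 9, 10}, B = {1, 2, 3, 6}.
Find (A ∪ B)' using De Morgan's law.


U = {1, 2, 3, 4, 5, 6, 7, 8, 9, 10, 11}
A = {4, 6, 9, 10}, B = {1, 2, 3, 6}
A ∪ B = {1, 2, 3, 4, 6, 9, 10}
(A ∪ B)' = U \ (A ∪ B) = {5, 7, 8, 11}
Verification via A' ∩ B': A' = {1, 2, 3, 5, 7, 8, 11}, B' = {4, 5, 7, 8, 9, 10, 11}
A' ∩ B' = {5, 7, 8, 11} ✓

{5, 7, 8, 11}


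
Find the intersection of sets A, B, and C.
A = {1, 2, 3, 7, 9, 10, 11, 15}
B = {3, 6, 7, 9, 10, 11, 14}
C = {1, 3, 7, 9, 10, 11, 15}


Set A = {1, 2, 3, 7, 9, 10, 11, 15}
Set B = {3, 6, 7, 9, 10, 11, 14}
Set C = {1, 3, 7, 9, 10, 11, 15}
First, A ∩ B = {3, 7, 9, 10, 11}
Then, (A ∩ B) ∩ C = {3, 7, 9, 10, 11}

{3, 7, 9, 10, 11}


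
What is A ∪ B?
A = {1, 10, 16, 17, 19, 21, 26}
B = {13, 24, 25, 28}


Set A = {1, 10, 16, 17, 19, 21, 26}
Set B = {13, 24, 25, 28}
A ∪ B includes all elements in either set.
Elements from A: {1, 10, 16, 17, 19, 21, 26}
Elements from B not already included: {13, 24, 25, 28}
A ∪ B = {1, 10, 13, 16, 17, 19, 21, 24, 25, 26, 28}

{1, 10, 13, 16, 17, 19, 21, 24, 25, 26, 28}


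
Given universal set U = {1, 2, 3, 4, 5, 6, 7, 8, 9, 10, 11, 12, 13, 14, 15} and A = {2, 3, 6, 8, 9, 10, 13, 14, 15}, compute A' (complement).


Universal set U = {1, 2, 3, 4, 5, 6, 7, 8, 9, 10, 11, 12, 13, 14, 15}
Set A = {2, 3, 6, 8, 9, 10, 13, 14, 15}
A' = U \ A = elements in U but not in A
Checking each element of U:
1 (not in A, include), 2 (in A, exclude), 3 (in A, exclude), 4 (not in A, include), 5 (not in A, include), 6 (in A, exclude), 7 (not in A, include), 8 (in A, exclude), 9 (in A, exclude), 10 (in A, exclude), 11 (not in A, include), 12 (not in A, include), 13 (in A, exclude), 14 (in A, exclude), 15 (in A, exclude)
A' = {1, 4, 5, 7, 11, 12}

{1, 4, 5, 7, 11, 12}


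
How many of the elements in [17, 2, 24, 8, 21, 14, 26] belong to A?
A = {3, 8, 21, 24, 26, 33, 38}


Set A = {3, 8, 21, 24, 26, 33, 38}
Candidates: [17, 2, 24, 8, 21, 14, 26]
Check each candidate:
17 ∉ A, 2 ∉ A, 24 ∈ A, 8 ∈ A, 21 ∈ A, 14 ∉ A, 26 ∈ A
Count of candidates in A: 4

4


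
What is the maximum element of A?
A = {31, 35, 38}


Set A = {31, 35, 38}
Elements in ascending order: 31, 35, 38
The largest element is 38.

38


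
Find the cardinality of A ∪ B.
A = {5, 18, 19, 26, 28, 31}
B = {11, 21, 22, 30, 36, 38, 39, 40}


Set A = {5, 18, 19, 26, 28, 31}, |A| = 6
Set B = {11, 21, 22, 30, 36, 38, 39, 40}, |B| = 8
A ∩ B = {}, |A ∩ B| = 0
|A ∪ B| = |A| + |B| - |A ∩ B| = 6 + 8 - 0 = 14

14


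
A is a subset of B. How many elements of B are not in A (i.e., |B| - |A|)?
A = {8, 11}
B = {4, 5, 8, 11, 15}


Set A = {8, 11}, |A| = 2
Set B = {4, 5, 8, 11, 15}, |B| = 5
Since A ⊆ B: B \ A = {4, 5, 15}
|B| - |A| = 5 - 2 = 3

3


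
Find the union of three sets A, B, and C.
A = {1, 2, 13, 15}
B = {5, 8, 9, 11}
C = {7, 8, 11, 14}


Set A = {1, 2, 13, 15}
Set B = {5, 8, 9, 11}
Set C = {7, 8, 11, 14}
First, A ∪ B = {1, 2, 5, 8, 9, 11, 13, 15}
Then, (A ∪ B) ∪ C = {1, 2, 5, 7, 8, 9, 11, 13, 14, 15}

{1, 2, 5, 7, 8, 9, 11, 13, 14, 15}


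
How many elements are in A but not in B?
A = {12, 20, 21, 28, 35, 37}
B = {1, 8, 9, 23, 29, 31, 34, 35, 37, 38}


Set A = {12, 20, 21, 28, 35, 37}
Set B = {1, 8, 9, 23, 29, 31, 34, 35, 37, 38}
A \ B = {12, 20, 21, 28}
|A \ B| = 4

4


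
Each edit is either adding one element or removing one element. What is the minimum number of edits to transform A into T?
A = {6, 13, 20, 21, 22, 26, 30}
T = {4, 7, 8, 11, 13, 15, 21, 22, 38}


Set A = {6, 13, 20, 21, 22, 26, 30}
Set T = {4, 7, 8, 11, 13, 15, 21, 22, 38}
Elements to remove from A (in A, not in T): {6, 20, 26, 30} → 4 removals
Elements to add to A (in T, not in A): {4, 7, 8, 11, 15, 38} → 6 additions
Total edits = 4 + 6 = 10

10


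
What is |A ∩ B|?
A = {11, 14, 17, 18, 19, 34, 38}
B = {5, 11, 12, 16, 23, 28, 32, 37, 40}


Set A = {11, 14, 17, 18, 19, 34, 38}
Set B = {5, 11, 12, 16, 23, 28, 32, 37, 40}
A ∩ B = {11}
|A ∩ B| = 1

1


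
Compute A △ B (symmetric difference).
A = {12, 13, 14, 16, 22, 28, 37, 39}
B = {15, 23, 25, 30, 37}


Set A = {12, 13, 14, 16, 22, 28, 37, 39}
Set B = {15, 23, 25, 30, 37}
A △ B = (A \ B) ∪ (B \ A)
Elements in A but not B: {12, 13, 14, 16, 22, 28, 39}
Elements in B but not A: {15, 23, 25, 30}
A △ B = {12, 13, 14, 15, 16, 22, 23, 25, 28, 30, 39}

{12, 13, 14, 15, 16, 22, 23, 25, 28, 30, 39}


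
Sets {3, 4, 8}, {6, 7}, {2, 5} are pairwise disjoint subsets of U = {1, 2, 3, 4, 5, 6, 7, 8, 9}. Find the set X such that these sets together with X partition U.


U = {1, 2, 3, 4, 5, 6, 7, 8, 9}
Shown blocks: {3, 4, 8}, {6, 7}, {2, 5}
A partition's blocks are pairwise disjoint and cover U, so the missing block = U \ (union of shown blocks).
Union of shown blocks: {2, 3, 4, 5, 6, 7, 8}
Missing block = U \ (union) = {1, 9}

{1, 9}


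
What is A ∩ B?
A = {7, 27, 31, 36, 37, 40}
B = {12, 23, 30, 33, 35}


Set A = {7, 27, 31, 36, 37, 40}
Set B = {12, 23, 30, 33, 35}
A ∩ B includes only elements in both sets.
Check each element of A against B:
7 ✗, 27 ✗, 31 ✗, 36 ✗, 37 ✗, 40 ✗
A ∩ B = {}

{}


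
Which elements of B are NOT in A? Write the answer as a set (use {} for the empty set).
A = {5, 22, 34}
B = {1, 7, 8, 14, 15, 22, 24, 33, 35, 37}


Set A = {5, 22, 34}
Set B = {1, 7, 8, 14, 15, 22, 24, 33, 35, 37}
Check each element of B against A:
1 ∉ A (include), 7 ∉ A (include), 8 ∉ A (include), 14 ∉ A (include), 15 ∉ A (include), 22 ∈ A, 24 ∉ A (include), 33 ∉ A (include), 35 ∉ A (include), 37 ∉ A (include)
Elements of B not in A: {1, 7, 8, 14, 15, 24, 33, 35, 37}

{1, 7, 8, 14, 15, 24, 33, 35, 37}


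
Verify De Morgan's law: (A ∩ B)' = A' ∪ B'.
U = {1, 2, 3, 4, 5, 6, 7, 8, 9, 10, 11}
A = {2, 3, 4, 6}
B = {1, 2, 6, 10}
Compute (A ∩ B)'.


U = {1, 2, 3, 4, 5, 6, 7, 8, 9, 10, 11}
A = {2, 3, 4, 6}, B = {1, 2, 6, 10}
A ∩ B = {2, 6}
(A ∩ B)' = U \ (A ∩ B) = {1, 3, 4, 5, 7, 8, 9, 10, 11}
Verification via A' ∪ B': A' = {1, 5, 7, 8, 9, 10, 11}, B' = {3, 4, 5, 7, 8, 9, 11}
A' ∪ B' = {1, 3, 4, 5, 7, 8, 9, 10, 11} ✓

{1, 3, 4, 5, 7, 8, 9, 10, 11}


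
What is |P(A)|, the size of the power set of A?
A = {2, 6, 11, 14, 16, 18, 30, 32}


Set A = {2, 6, 11, 14, 16, 18, 30, 32}
|A| = 8
The power set P(A) contains all subsets of A.
|P(A)| = 2^|A| = 2^8 = 256

256


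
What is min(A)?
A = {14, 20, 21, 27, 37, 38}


Set A = {14, 20, 21, 27, 37, 38}
Elements in ascending order: 14, 20, 21, 27, 37, 38
The smallest element is 14.

14


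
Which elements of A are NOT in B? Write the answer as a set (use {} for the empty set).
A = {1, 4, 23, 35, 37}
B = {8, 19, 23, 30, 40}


Set A = {1, 4, 23, 35, 37}
Set B = {8, 19, 23, 30, 40}
Check each element of A against B:
1 ∉ B (include), 4 ∉ B (include), 23 ∈ B, 35 ∉ B (include), 37 ∉ B (include)
Elements of A not in B: {1, 4, 35, 37}

{1, 4, 35, 37}


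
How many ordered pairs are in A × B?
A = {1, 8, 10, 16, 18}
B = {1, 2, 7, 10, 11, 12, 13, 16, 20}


Set A = {1, 8, 10, 16, 18} has 5 elements.
Set B = {1, 2, 7, 10, 11, 12, 13, 16, 20} has 9 elements.
|A × B| = |A| × |B| = 5 × 9 = 45

45


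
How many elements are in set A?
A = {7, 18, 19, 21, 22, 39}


Set A = {7, 18, 19, 21, 22, 39}
Listing elements: 7, 18, 19, 21, 22, 39
Counting: 6 elements
|A| = 6

6


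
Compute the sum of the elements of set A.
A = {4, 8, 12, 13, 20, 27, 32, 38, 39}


Set A = {4, 8, 12, 13, 20, 27, 32, 38, 39}
Sum = 4 + 8 + 12 + 13 + 20 + 27 + 32 + 38 + 39 = 193

193


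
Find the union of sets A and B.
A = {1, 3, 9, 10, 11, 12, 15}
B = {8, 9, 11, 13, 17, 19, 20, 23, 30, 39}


Set A = {1, 3, 9, 10, 11, 12, 15}
Set B = {8, 9, 11, 13, 17, 19, 20, 23, 30, 39}
A ∪ B includes all elements in either set.
Elements from A: {1, 3, 9, 10, 11, 12, 15}
Elements from B not already included: {8, 13, 17, 19, 20, 23, 30, 39}
A ∪ B = {1, 3, 8, 9, 10, 11, 12, 13, 15, 17, 19, 20, 23, 30, 39}

{1, 3, 8, 9, 10, 11, 12, 13, 15, 17, 19, 20, 23, 30, 39}


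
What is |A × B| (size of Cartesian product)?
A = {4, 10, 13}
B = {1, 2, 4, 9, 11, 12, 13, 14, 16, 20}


Set A = {4, 10, 13} has 3 elements.
Set B = {1, 2, 4, 9, 11, 12, 13, 14, 16, 20} has 10 elements.
|A × B| = |A| × |B| = 3 × 10 = 30

30


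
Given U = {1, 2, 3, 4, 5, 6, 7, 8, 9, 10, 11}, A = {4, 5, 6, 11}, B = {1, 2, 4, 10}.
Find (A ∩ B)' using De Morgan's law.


U = {1, 2, 3, 4, 5, 6, 7, 8, 9, 10, 11}
A = {4, 5, 6, 11}, B = {1, 2, 4, 10}
A ∩ B = {4}
(A ∩ B)' = U \ (A ∩ B) = {1, 2, 3, 5, 6, 7, 8, 9, 10, 11}
Verification via A' ∪ B': A' = {1, 2, 3, 7, 8, 9, 10}, B' = {3, 5, 6, 7, 8, 9, 11}
A' ∪ B' = {1, 2, 3, 5, 6, 7, 8, 9, 10, 11} ✓

{1, 2, 3, 5, 6, 7, 8, 9, 10, 11}


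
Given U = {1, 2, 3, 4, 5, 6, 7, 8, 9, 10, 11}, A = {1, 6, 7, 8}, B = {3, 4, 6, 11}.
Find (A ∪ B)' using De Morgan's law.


U = {1, 2, 3, 4, 5, 6, 7, 8, 9, 10, 11}
A = {1, 6, 7, 8}, B = {3, 4, 6, 11}
A ∪ B = {1, 3, 4, 6, 7, 8, 11}
(A ∪ B)' = U \ (A ∪ B) = {2, 5, 9, 10}
Verification via A' ∩ B': A' = {2, 3, 4, 5, 9, 10, 11}, B' = {1, 2, 5, 7, 8, 9, 10}
A' ∩ B' = {2, 5, 9, 10} ✓

{2, 5, 9, 10}


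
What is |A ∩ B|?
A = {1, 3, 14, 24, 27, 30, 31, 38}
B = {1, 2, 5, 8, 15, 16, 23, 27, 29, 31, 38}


Set A = {1, 3, 14, 24, 27, 30, 31, 38}
Set B = {1, 2, 5, 8, 15, 16, 23, 27, 29, 31, 38}
A ∩ B = {1, 27, 31, 38}
|A ∩ B| = 4

4


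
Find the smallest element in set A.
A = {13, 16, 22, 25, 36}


Set A = {13, 16, 22, 25, 36}
Elements in ascending order: 13, 16, 22, 25, 36
The smallest element is 13.

13


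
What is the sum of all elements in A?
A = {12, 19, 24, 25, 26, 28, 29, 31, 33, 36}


Set A = {12, 19, 24, 25, 26, 28, 29, 31, 33, 36}
Sum = 12 + 19 + 24 + 25 + 26 + 28 + 29 + 31 + 33 + 36 = 263

263


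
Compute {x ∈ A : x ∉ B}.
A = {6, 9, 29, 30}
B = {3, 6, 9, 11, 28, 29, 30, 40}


Set A = {6, 9, 29, 30}
Set B = {3, 6, 9, 11, 28, 29, 30, 40}
Check each element of A against B:
6 ∈ B, 9 ∈ B, 29 ∈ B, 30 ∈ B
Elements of A not in B: {}

{}


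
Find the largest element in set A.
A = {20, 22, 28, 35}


Set A = {20, 22, 28, 35}
Elements in ascending order: 20, 22, 28, 35
The largest element is 35.

35


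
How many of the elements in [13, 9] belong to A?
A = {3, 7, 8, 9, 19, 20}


Set A = {3, 7, 8, 9, 19, 20}
Candidates: [13, 9]
Check each candidate:
13 ∉ A, 9 ∈ A
Count of candidates in A: 1

1


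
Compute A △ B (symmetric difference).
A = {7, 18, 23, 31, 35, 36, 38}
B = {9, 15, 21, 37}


Set A = {7, 18, 23, 31, 35, 36, 38}
Set B = {9, 15, 21, 37}
A △ B = (A \ B) ∪ (B \ A)
Elements in A but not B: {7, 18, 23, 31, 35, 36, 38}
Elements in B but not A: {9, 15, 21, 37}
A △ B = {7, 9, 15, 18, 21, 23, 31, 35, 36, 37, 38}

{7, 9, 15, 18, 21, 23, 31, 35, 36, 37, 38}


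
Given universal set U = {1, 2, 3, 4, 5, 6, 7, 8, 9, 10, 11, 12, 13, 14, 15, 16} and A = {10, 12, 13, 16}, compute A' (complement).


Universal set U = {1, 2, 3, 4, 5, 6, 7, 8, 9, 10, 11, 12, 13, 14, 15, 16}
Set A = {10, 12, 13, 16}
A' = U \ A = elements in U but not in A
Checking each element of U:
1 (not in A, include), 2 (not in A, include), 3 (not in A, include), 4 (not in A, include), 5 (not in A, include), 6 (not in A, include), 7 (not in A, include), 8 (not in A, include), 9 (not in A, include), 10 (in A, exclude), 11 (not in A, include), 12 (in A, exclude), 13 (in A, exclude), 14 (not in A, include), 15 (not in A, include), 16 (in A, exclude)
A' = {1, 2, 3, 4, 5, 6, 7, 8, 9, 11, 14, 15}

{1, 2, 3, 4, 5, 6, 7, 8, 9, 11, 14, 15}


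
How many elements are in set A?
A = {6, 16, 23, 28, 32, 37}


Set A = {6, 16, 23, 28, 32, 37}
Listing elements: 6, 16, 23, 28, 32, 37
Counting: 6 elements
|A| = 6

6


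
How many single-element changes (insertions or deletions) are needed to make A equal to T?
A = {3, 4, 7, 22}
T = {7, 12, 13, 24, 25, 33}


Set A = {3, 4, 7, 22}
Set T = {7, 12, 13, 24, 25, 33}
Elements to remove from A (in A, not in T): {3, 4, 22} → 3 removals
Elements to add to A (in T, not in A): {12, 13, 24, 25, 33} → 5 additions
Total edits = 3 + 5 = 8

8


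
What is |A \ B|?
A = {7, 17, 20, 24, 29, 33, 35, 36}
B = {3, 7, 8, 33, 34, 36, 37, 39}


Set A = {7, 17, 20, 24, 29, 33, 35, 36}
Set B = {3, 7, 8, 33, 34, 36, 37, 39}
A \ B = {17, 20, 24, 29, 35}
|A \ B| = 5

5


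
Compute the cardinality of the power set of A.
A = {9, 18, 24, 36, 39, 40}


Set A = {9, 18, 24, 36, 39, 40}
|A| = 6
The power set P(A) contains all subsets of A.
|P(A)| = 2^|A| = 2^6 = 64

64


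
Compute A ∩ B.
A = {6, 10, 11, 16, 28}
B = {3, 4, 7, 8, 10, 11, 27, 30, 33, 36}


Set A = {6, 10, 11, 16, 28}
Set B = {3, 4, 7, 8, 10, 11, 27, 30, 33, 36}
A ∩ B includes only elements in both sets.
Check each element of A against B:
6 ✗, 10 ✓, 11 ✓, 16 ✗, 28 ✗
A ∩ B = {10, 11}

{10, 11}


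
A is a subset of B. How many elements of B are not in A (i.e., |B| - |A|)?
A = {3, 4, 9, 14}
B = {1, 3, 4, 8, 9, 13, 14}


Set A = {3, 4, 9, 14}, |A| = 4
Set B = {1, 3, 4, 8, 9, 13, 14}, |B| = 7
Since A ⊆ B: B \ A = {1, 8, 13}
|B| - |A| = 7 - 4 = 3

3


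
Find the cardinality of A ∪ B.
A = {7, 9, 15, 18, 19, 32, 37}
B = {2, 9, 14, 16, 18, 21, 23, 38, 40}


Set A = {7, 9, 15, 18, 19, 32, 37}, |A| = 7
Set B = {2, 9, 14, 16, 18, 21, 23, 38, 40}, |B| = 9
A ∩ B = {9, 18}, |A ∩ B| = 2
|A ∪ B| = |A| + |B| - |A ∩ B| = 7 + 9 - 2 = 14

14


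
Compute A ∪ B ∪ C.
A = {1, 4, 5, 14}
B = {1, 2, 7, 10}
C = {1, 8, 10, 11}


Set A = {1, 4, 5, 14}
Set B = {1, 2, 7, 10}
Set C = {1, 8, 10, 11}
First, A ∪ B = {1, 2, 4, 5, 7, 10, 14}
Then, (A ∪ B) ∪ C = {1, 2, 4, 5, 7, 8, 10, 11, 14}

{1, 2, 4, 5, 7, 8, 10, 11, 14}


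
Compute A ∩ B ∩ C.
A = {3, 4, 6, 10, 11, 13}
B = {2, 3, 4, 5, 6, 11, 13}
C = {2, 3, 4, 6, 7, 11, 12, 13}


Set A = {3, 4, 6, 10, 11, 13}
Set B = {2, 3, 4, 5, 6, 11, 13}
Set C = {2, 3, 4, 6, 7, 11, 12, 13}
First, A ∩ B = {3, 4, 6, 11, 13}
Then, (A ∩ B) ∩ C = {3, 4, 6, 11, 13}

{3, 4, 6, 11, 13}


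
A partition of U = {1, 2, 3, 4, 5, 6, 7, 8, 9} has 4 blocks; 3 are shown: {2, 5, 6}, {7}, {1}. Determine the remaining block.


U = {1, 2, 3, 4, 5, 6, 7, 8, 9}
Shown blocks: {2, 5, 6}, {7}, {1}
A partition's blocks are pairwise disjoint and cover U, so the missing block = U \ (union of shown blocks).
Union of shown blocks: {1, 2, 5, 6, 7}
Missing block = U \ (union) = {3, 4, 8, 9}

{3, 4, 8, 9}


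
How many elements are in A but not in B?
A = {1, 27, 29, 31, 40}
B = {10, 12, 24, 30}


Set A = {1, 27, 29, 31, 40}
Set B = {10, 12, 24, 30}
A \ B = {1, 27, 29, 31, 40}
|A \ B| = 5

5


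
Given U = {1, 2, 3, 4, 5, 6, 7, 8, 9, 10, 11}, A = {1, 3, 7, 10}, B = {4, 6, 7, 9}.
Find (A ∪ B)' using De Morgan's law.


U = {1, 2, 3, 4, 5, 6, 7, 8, 9, 10, 11}
A = {1, 3, 7, 10}, B = {4, 6, 7, 9}
A ∪ B = {1, 3, 4, 6, 7, 9, 10}
(A ∪ B)' = U \ (A ∪ B) = {2, 5, 8, 11}
Verification via A' ∩ B': A' = {2, 4, 5, 6, 8, 9, 11}, B' = {1, 2, 3, 5, 8, 10, 11}
A' ∩ B' = {2, 5, 8, 11} ✓

{2, 5, 8, 11}


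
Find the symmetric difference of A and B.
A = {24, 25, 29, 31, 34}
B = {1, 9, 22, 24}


Set A = {24, 25, 29, 31, 34}
Set B = {1, 9, 22, 24}
A △ B = (A \ B) ∪ (B \ A)
Elements in A but not B: {25, 29, 31, 34}
Elements in B but not A: {1, 9, 22}
A △ B = {1, 9, 22, 25, 29, 31, 34}

{1, 9, 22, 25, 29, 31, 34}


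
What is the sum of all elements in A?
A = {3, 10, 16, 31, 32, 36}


Set A = {3, 10, 16, 31, 32, 36}
Sum = 3 + 10 + 16 + 31 + 32 + 36 = 128

128


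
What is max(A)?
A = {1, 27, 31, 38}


Set A = {1, 27, 31, 38}
Elements in ascending order: 1, 27, 31, 38
The largest element is 38.

38


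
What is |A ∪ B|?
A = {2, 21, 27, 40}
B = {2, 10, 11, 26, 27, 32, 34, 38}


Set A = {2, 21, 27, 40}, |A| = 4
Set B = {2, 10, 11, 26, 27, 32, 34, 38}, |B| = 8
A ∩ B = {2, 27}, |A ∩ B| = 2
|A ∪ B| = |A| + |B| - |A ∩ B| = 4 + 8 - 2 = 10

10


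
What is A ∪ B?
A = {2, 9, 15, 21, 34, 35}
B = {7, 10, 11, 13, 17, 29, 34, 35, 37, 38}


Set A = {2, 9, 15, 21, 34, 35}
Set B = {7, 10, 11, 13, 17, 29, 34, 35, 37, 38}
A ∪ B includes all elements in either set.
Elements from A: {2, 9, 15, 21, 34, 35}
Elements from B not already included: {7, 10, 11, 13, 17, 29, 37, 38}
A ∪ B = {2, 7, 9, 10, 11, 13, 15, 17, 21, 29, 34, 35, 37, 38}

{2, 7, 9, 10, 11, 13, 15, 17, 21, 29, 34, 35, 37, 38}


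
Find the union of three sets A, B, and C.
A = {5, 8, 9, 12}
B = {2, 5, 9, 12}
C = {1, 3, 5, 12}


Set A = {5, 8, 9, 12}
Set B = {2, 5, 9, 12}
Set C = {1, 3, 5, 12}
First, A ∪ B = {2, 5, 8, 9, 12}
Then, (A ∪ B) ∪ C = {1, 2, 3, 5, 8, 9, 12}

{1, 2, 3, 5, 8, 9, 12}


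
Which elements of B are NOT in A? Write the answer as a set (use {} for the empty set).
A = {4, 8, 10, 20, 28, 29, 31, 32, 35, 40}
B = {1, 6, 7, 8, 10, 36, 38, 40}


Set A = {4, 8, 10, 20, 28, 29, 31, 32, 35, 40}
Set B = {1, 6, 7, 8, 10, 36, 38, 40}
Check each element of B against A:
1 ∉ A (include), 6 ∉ A (include), 7 ∉ A (include), 8 ∈ A, 10 ∈ A, 36 ∉ A (include), 38 ∉ A (include), 40 ∈ A
Elements of B not in A: {1, 6, 7, 36, 38}

{1, 6, 7, 36, 38}


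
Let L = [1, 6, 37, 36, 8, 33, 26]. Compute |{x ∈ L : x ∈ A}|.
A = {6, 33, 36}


Set A = {6, 33, 36}
Candidates: [1, 6, 37, 36, 8, 33, 26]
Check each candidate:
1 ∉ A, 6 ∈ A, 37 ∉ A, 36 ∈ A, 8 ∉ A, 33 ∈ A, 26 ∉ A
Count of candidates in A: 3

3


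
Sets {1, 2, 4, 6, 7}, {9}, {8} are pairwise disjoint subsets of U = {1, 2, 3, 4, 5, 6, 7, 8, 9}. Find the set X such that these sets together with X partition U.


U = {1, 2, 3, 4, 5, 6, 7, 8, 9}
Shown blocks: {1, 2, 4, 6, 7}, {9}, {8}
A partition's blocks are pairwise disjoint and cover U, so the missing block = U \ (union of shown blocks).
Union of shown blocks: {1, 2, 4, 6, 7, 8, 9}
Missing block = U \ (union) = {3, 5}

{3, 5}


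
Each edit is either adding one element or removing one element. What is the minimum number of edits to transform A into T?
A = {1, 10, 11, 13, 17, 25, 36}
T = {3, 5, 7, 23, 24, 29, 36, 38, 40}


Set A = {1, 10, 11, 13, 17, 25, 36}
Set T = {3, 5, 7, 23, 24, 29, 36, 38, 40}
Elements to remove from A (in A, not in T): {1, 10, 11, 13, 17, 25} → 6 removals
Elements to add to A (in T, not in A): {3, 5, 7, 23, 24, 29, 38, 40} → 8 additions
Total edits = 6 + 8 = 14

14


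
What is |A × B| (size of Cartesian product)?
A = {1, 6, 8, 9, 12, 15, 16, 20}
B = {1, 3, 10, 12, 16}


Set A = {1, 6, 8, 9, 12, 15, 16, 20} has 8 elements.
Set B = {1, 3, 10, 12, 16} has 5 elements.
|A × B| = |A| × |B| = 8 × 5 = 40

40


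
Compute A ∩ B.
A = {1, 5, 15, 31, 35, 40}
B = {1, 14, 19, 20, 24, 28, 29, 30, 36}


Set A = {1, 5, 15, 31, 35, 40}
Set B = {1, 14, 19, 20, 24, 28, 29, 30, 36}
A ∩ B includes only elements in both sets.
Check each element of A against B:
1 ✓, 5 ✗, 15 ✗, 31 ✗, 35 ✗, 40 ✗
A ∩ B = {1}

{1}


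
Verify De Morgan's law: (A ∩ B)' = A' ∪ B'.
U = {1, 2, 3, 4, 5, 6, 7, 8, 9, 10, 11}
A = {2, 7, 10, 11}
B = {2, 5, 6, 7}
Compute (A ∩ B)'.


U = {1, 2, 3, 4, 5, 6, 7, 8, 9, 10, 11}
A = {2, 7, 10, 11}, B = {2, 5, 6, 7}
A ∩ B = {2, 7}
(A ∩ B)' = U \ (A ∩ B) = {1, 3, 4, 5, 6, 8, 9, 10, 11}
Verification via A' ∪ B': A' = {1, 3, 4, 5, 6, 8, 9}, B' = {1, 3, 4, 8, 9, 10, 11}
A' ∪ B' = {1, 3, 4, 5, 6, 8, 9, 10, 11} ✓

{1, 3, 4, 5, 6, 8, 9, 10, 11}


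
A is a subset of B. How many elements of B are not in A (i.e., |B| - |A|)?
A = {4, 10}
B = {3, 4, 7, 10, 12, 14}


Set A = {4, 10}, |A| = 2
Set B = {3, 4, 7, 10, 12, 14}, |B| = 6
Since A ⊆ B: B \ A = {3, 7, 12, 14}
|B| - |A| = 6 - 2 = 4

4


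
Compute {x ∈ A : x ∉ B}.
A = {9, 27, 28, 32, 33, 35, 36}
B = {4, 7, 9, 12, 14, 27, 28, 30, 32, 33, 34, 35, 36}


Set A = {9, 27, 28, 32, 33, 35, 36}
Set B = {4, 7, 9, 12, 14, 27, 28, 30, 32, 33, 34, 35, 36}
Check each element of A against B:
9 ∈ B, 27 ∈ B, 28 ∈ B, 32 ∈ B, 33 ∈ B, 35 ∈ B, 36 ∈ B
Elements of A not in B: {}

{}


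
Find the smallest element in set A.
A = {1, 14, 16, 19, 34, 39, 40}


Set A = {1, 14, 16, 19, 34, 39, 40}
Elements in ascending order: 1, 14, 16, 19, 34, 39, 40
The smallest element is 1.

1


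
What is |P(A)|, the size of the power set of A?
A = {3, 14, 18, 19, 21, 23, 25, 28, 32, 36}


Set A = {3, 14, 18, 19, 21, 23, 25, 28, 32, 36}
|A| = 10
The power set P(A) contains all subsets of A.
|P(A)| = 2^|A| = 2^10 = 1024

1024


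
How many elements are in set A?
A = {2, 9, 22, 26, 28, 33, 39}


Set A = {2, 9, 22, 26, 28, 33, 39}
Listing elements: 2, 9, 22, 26, 28, 33, 39
Counting: 7 elements
|A| = 7

7


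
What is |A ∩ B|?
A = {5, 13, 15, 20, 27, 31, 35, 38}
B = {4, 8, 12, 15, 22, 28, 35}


Set A = {5, 13, 15, 20, 27, 31, 35, 38}
Set B = {4, 8, 12, 15, 22, 28, 35}
A ∩ B = {15, 35}
|A ∩ B| = 2

2


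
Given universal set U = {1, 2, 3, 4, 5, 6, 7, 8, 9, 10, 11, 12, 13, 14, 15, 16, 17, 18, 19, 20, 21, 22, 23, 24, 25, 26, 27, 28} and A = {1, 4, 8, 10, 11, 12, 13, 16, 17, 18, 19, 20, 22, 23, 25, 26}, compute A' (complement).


Universal set U = {1, 2, 3, 4, 5, 6, 7, 8, 9, 10, 11, 12, 13, 14, 15, 16, 17, 18, 19, 20, 21, 22, 23, 24, 25, 26, 27, 28}
Set A = {1, 4, 8, 10, 11, 12, 13, 16, 17, 18, 19, 20, 22, 23, 25, 26}
A' = U \ A = elements in U but not in A
Checking each element of U:
1 (in A, exclude), 2 (not in A, include), 3 (not in A, include), 4 (in A, exclude), 5 (not in A, include), 6 (not in A, include), 7 (not in A, include), 8 (in A, exclude), 9 (not in A, include), 10 (in A, exclude), 11 (in A, exclude), 12 (in A, exclude), 13 (in A, exclude), 14 (not in A, include), 15 (not in A, include), 16 (in A, exclude), 17 (in A, exclude), 18 (in A, exclude), 19 (in A, exclude), 20 (in A, exclude), 21 (not in A, include), 22 (in A, exclude), 23 (in A, exclude), 24 (not in A, include), 25 (in A, exclude), 26 (in A, exclude), 27 (not in A, include), 28 (not in A, include)
A' = {2, 3, 5, 6, 7, 9, 14, 15, 21, 24, 27, 28}

{2, 3, 5, 6, 7, 9, 14, 15, 21, 24, 27, 28}


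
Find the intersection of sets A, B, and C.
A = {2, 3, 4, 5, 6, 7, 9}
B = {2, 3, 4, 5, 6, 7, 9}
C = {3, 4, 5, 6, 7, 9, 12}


Set A = {2, 3, 4, 5, 6, 7, 9}
Set B = {2, 3, 4, 5, 6, 7, 9}
Set C = {3, 4, 5, 6, 7, 9, 12}
First, A ∩ B = {2, 3, 4, 5, 6, 7, 9}
Then, (A ∩ B) ∩ C = {3, 4, 5, 6, 7, 9}

{3, 4, 5, 6, 7, 9}


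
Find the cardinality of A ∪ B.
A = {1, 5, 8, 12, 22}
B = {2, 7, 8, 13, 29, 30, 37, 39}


Set A = {1, 5, 8, 12, 22}, |A| = 5
Set B = {2, 7, 8, 13, 29, 30, 37, 39}, |B| = 8
A ∩ B = {8}, |A ∩ B| = 1
|A ∪ B| = |A| + |B| - |A ∩ B| = 5 + 8 - 1 = 12

12


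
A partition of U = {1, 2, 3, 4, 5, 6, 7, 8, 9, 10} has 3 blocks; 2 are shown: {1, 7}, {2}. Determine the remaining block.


U = {1, 2, 3, 4, 5, 6, 7, 8, 9, 10}
Shown blocks: {1, 7}, {2}
A partition's blocks are pairwise disjoint and cover U, so the missing block = U \ (union of shown blocks).
Union of shown blocks: {1, 2, 7}
Missing block = U \ (union) = {3, 4, 5, 6, 8, 9, 10}

{3, 4, 5, 6, 8, 9, 10}


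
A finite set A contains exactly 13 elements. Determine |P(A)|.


The set has 13 elements.
The power set contains all possible subsets.
|P(A)| = 2^|A| = 2^13 = 8192

8192


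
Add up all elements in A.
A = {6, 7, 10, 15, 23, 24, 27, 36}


Set A = {6, 7, 10, 15, 23, 24, 27, 36}
Sum = 6 + 7 + 10 + 15 + 23 + 24 + 27 + 36 = 148

148


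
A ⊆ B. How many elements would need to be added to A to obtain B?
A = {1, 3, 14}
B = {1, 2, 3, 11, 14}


Set A = {1, 3, 14}, |A| = 3
Set B = {1, 2, 3, 11, 14}, |B| = 5
Since A ⊆ B: B \ A = {2, 11}
|B| - |A| = 5 - 3 = 2

2


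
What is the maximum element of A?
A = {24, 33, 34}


Set A = {24, 33, 34}
Elements in ascending order: 24, 33, 34
The largest element is 34.

34


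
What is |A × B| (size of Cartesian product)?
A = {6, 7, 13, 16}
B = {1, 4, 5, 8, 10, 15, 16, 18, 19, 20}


Set A = {6, 7, 13, 16} has 4 elements.
Set B = {1, 4, 5, 8, 10, 15, 16, 18, 19, 20} has 10 elements.
|A × B| = |A| × |B| = 4 × 10 = 40

40


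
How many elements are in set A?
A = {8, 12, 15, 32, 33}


Set A = {8, 12, 15, 32, 33}
Listing elements: 8, 12, 15, 32, 33
Counting: 5 elements
|A| = 5

5


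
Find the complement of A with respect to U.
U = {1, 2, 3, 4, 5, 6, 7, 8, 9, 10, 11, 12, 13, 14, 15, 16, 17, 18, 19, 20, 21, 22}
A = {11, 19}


Universal set U = {1, 2, 3, 4, 5, 6, 7, 8, 9, 10, 11, 12, 13, 14, 15, 16, 17, 18, 19, 20, 21, 22}
Set A = {11, 19}
A' = U \ A = elements in U but not in A
Checking each element of U:
1 (not in A, include), 2 (not in A, include), 3 (not in A, include), 4 (not in A, include), 5 (not in A, include), 6 (not in A, include), 7 (not in A, include), 8 (not in A, include), 9 (not in A, include), 10 (not in A, include), 11 (in A, exclude), 12 (not in A, include), 13 (not in A, include), 14 (not in A, include), 15 (not in A, include), 16 (not in A, include), 17 (not in A, include), 18 (not in A, include), 19 (in A, exclude), 20 (not in A, include), 21 (not in A, include), 22 (not in A, include)
A' = {1, 2, 3, 4, 5, 6, 7, 8, 9, 10, 12, 13, 14, 15, 16, 17, 18, 20, 21, 22}

{1, 2, 3, 4, 5, 6, 7, 8, 9, 10, 12, 13, 14, 15, 16, 17, 18, 20, 21, 22}


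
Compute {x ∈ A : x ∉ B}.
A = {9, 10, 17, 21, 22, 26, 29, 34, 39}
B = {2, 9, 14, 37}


Set A = {9, 10, 17, 21, 22, 26, 29, 34, 39}
Set B = {2, 9, 14, 37}
Check each element of A against B:
9 ∈ B, 10 ∉ B (include), 17 ∉ B (include), 21 ∉ B (include), 22 ∉ B (include), 26 ∉ B (include), 29 ∉ B (include), 34 ∉ B (include), 39 ∉ B (include)
Elements of A not in B: {10, 17, 21, 22, 26, 29, 34, 39}

{10, 17, 21, 22, 26, 29, 34, 39}


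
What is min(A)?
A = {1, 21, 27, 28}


Set A = {1, 21, 27, 28}
Elements in ascending order: 1, 21, 27, 28
The smallest element is 1.

1


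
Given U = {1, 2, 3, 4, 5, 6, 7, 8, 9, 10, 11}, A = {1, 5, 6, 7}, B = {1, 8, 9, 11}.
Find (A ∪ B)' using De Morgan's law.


U = {1, 2, 3, 4, 5, 6, 7, 8, 9, 10, 11}
A = {1, 5, 6, 7}, B = {1, 8, 9, 11}
A ∪ B = {1, 5, 6, 7, 8, 9, 11}
(A ∪ B)' = U \ (A ∪ B) = {2, 3, 4, 10}
Verification via A' ∩ B': A' = {2, 3, 4, 8, 9, 10, 11}, B' = {2, 3, 4, 5, 6, 7, 10}
A' ∩ B' = {2, 3, 4, 10} ✓

{2, 3, 4, 10}


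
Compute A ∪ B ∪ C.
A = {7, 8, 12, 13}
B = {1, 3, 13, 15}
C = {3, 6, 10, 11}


Set A = {7, 8, 12, 13}
Set B = {1, 3, 13, 15}
Set C = {3, 6, 10, 11}
First, A ∪ B = {1, 3, 7, 8, 12, 13, 15}
Then, (A ∪ B) ∪ C = {1, 3, 6, 7, 8, 10, 11, 12, 13, 15}

{1, 3, 6, 7, 8, 10, 11, 12, 13, 15}


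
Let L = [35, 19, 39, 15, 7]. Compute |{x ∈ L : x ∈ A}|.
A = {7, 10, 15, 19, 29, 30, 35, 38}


Set A = {7, 10, 15, 19, 29, 30, 35, 38}
Candidates: [35, 19, 39, 15, 7]
Check each candidate:
35 ∈ A, 19 ∈ A, 39 ∉ A, 15 ∈ A, 7 ∈ A
Count of candidates in A: 4

4


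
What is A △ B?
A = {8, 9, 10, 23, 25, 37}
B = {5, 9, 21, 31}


Set A = {8, 9, 10, 23, 25, 37}
Set B = {5, 9, 21, 31}
A △ B = (A \ B) ∪ (B \ A)
Elements in A but not B: {8, 10, 23, 25, 37}
Elements in B but not A: {5, 21, 31}
A △ B = {5, 8, 10, 21, 23, 25, 31, 37}

{5, 8, 10, 21, 23, 25, 31, 37}


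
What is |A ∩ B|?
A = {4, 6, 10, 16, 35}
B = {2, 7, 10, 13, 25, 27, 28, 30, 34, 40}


Set A = {4, 6, 10, 16, 35}
Set B = {2, 7, 10, 13, 25, 27, 28, 30, 34, 40}
A ∩ B = {10}
|A ∩ B| = 1

1


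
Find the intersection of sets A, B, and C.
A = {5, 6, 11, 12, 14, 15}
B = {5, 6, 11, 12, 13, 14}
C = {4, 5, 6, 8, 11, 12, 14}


Set A = {5, 6, 11, 12, 14, 15}
Set B = {5, 6, 11, 12, 13, 14}
Set C = {4, 5, 6, 8, 11, 12, 14}
First, A ∩ B = {5, 6, 11, 12, 14}
Then, (A ∩ B) ∩ C = {5, 6, 11, 12, 14}

{5, 6, 11, 12, 14}


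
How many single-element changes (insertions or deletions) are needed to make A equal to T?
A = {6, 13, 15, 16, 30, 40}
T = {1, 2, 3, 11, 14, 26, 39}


Set A = {6, 13, 15, 16, 30, 40}
Set T = {1, 2, 3, 11, 14, 26, 39}
Elements to remove from A (in A, not in T): {6, 13, 15, 16, 30, 40} → 6 removals
Elements to add to A (in T, not in A): {1, 2, 3, 11, 14, 26, 39} → 7 additions
Total edits = 6 + 7 = 13

13


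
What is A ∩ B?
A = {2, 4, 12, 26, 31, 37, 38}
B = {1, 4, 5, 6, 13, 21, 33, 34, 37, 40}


Set A = {2, 4, 12, 26, 31, 37, 38}
Set B = {1, 4, 5, 6, 13, 21, 33, 34, 37, 40}
A ∩ B includes only elements in both sets.
Check each element of A against B:
2 ✗, 4 ✓, 12 ✗, 26 ✗, 31 ✗, 37 ✓, 38 ✗
A ∩ B = {4, 37}

{4, 37}


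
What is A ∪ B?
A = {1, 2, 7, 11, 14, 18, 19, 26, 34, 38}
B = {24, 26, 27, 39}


Set A = {1, 2, 7, 11, 14, 18, 19, 26, 34, 38}
Set B = {24, 26, 27, 39}
A ∪ B includes all elements in either set.
Elements from A: {1, 2, 7, 11, 14, 18, 19, 26, 34, 38}
Elements from B not already included: {24, 27, 39}
A ∪ B = {1, 2, 7, 11, 14, 18, 19, 24, 26, 27, 34, 38, 39}

{1, 2, 7, 11, 14, 18, 19, 24, 26, 27, 34, 38, 39}


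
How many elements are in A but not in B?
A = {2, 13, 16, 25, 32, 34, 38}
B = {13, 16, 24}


Set A = {2, 13, 16, 25, 32, 34, 38}
Set B = {13, 16, 24}
A \ B = {2, 25, 32, 34, 38}
|A \ B| = 5

5


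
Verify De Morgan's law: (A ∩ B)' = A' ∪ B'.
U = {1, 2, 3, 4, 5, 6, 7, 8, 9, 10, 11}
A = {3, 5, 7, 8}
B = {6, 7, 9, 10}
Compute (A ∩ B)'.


U = {1, 2, 3, 4, 5, 6, 7, 8, 9, 10, 11}
A = {3, 5, 7, 8}, B = {6, 7, 9, 10}
A ∩ B = {7}
(A ∩ B)' = U \ (A ∩ B) = {1, 2, 3, 4, 5, 6, 8, 9, 10, 11}
Verification via A' ∪ B': A' = {1, 2, 4, 6, 9, 10, 11}, B' = {1, 2, 3, 4, 5, 8, 11}
A' ∪ B' = {1, 2, 3, 4, 5, 6, 8, 9, 10, 11} ✓

{1, 2, 3, 4, 5, 6, 8, 9, 10, 11}


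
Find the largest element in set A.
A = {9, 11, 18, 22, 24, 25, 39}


Set A = {9, 11, 18, 22, 24, 25, 39}
Elements in ascending order: 9, 11, 18, 22, 24, 25, 39
The largest element is 39.

39


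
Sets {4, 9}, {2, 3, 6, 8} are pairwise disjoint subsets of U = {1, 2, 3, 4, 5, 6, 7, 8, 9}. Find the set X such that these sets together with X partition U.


U = {1, 2, 3, 4, 5, 6, 7, 8, 9}
Shown blocks: {4, 9}, {2, 3, 6, 8}
A partition's blocks are pairwise disjoint and cover U, so the missing block = U \ (union of shown blocks).
Union of shown blocks: {2, 3, 4, 6, 8, 9}
Missing block = U \ (union) = {1, 5, 7}

{1, 5, 7}


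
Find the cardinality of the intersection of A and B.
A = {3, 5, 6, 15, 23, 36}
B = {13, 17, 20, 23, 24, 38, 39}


Set A = {3, 5, 6, 15, 23, 36}
Set B = {13, 17, 20, 23, 24, 38, 39}
A ∩ B = {23}
|A ∩ B| = 1

1


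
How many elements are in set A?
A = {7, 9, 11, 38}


Set A = {7, 9, 11, 38}
Listing elements: 7, 9, 11, 38
Counting: 4 elements
|A| = 4

4


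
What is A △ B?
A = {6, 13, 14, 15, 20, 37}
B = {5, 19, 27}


Set A = {6, 13, 14, 15, 20, 37}
Set B = {5, 19, 27}
A △ B = (A \ B) ∪ (B \ A)
Elements in A but not B: {6, 13, 14, 15, 20, 37}
Elements in B but not A: {5, 19, 27}
A △ B = {5, 6, 13, 14, 15, 19, 20, 27, 37}

{5, 6, 13, 14, 15, 19, 20, 27, 37}


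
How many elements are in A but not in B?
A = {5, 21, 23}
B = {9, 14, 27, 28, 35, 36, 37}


Set A = {5, 21, 23}
Set B = {9, 14, 27, 28, 35, 36, 37}
A \ B = {5, 21, 23}
|A \ B| = 3

3


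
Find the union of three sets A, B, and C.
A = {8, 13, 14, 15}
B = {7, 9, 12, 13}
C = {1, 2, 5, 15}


Set A = {8, 13, 14, 15}
Set B = {7, 9, 12, 13}
Set C = {1, 2, 5, 15}
First, A ∪ B = {7, 8, 9, 12, 13, 14, 15}
Then, (A ∪ B) ∪ C = {1, 2, 5, 7, 8, 9, 12, 13, 14, 15}

{1, 2, 5, 7, 8, 9, 12, 13, 14, 15}


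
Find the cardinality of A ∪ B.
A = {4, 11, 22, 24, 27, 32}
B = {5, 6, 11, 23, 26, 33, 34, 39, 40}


Set A = {4, 11, 22, 24, 27, 32}, |A| = 6
Set B = {5, 6, 11, 23, 26, 33, 34, 39, 40}, |B| = 9
A ∩ B = {11}, |A ∩ B| = 1
|A ∪ B| = |A| + |B| - |A ∩ B| = 6 + 9 - 1 = 14

14


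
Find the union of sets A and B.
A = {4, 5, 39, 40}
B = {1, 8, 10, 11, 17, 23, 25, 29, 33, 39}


Set A = {4, 5, 39, 40}
Set B = {1, 8, 10, 11, 17, 23, 25, 29, 33, 39}
A ∪ B includes all elements in either set.
Elements from A: {4, 5, 39, 40}
Elements from B not already included: {1, 8, 10, 11, 17, 23, 25, 29, 33}
A ∪ B = {1, 4, 5, 8, 10, 11, 17, 23, 25, 29, 33, 39, 40}

{1, 4, 5, 8, 10, 11, 17, 23, 25, 29, 33, 39, 40}


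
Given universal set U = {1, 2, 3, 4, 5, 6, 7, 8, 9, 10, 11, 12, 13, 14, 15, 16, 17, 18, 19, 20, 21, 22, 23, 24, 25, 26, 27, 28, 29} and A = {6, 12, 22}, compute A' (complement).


Universal set U = {1, 2, 3, 4, 5, 6, 7, 8, 9, 10, 11, 12, 13, 14, 15, 16, 17, 18, 19, 20, 21, 22, 23, 24, 25, 26, 27, 28, 29}
Set A = {6, 12, 22}
A' = U \ A = elements in U but not in A
Checking each element of U:
1 (not in A, include), 2 (not in A, include), 3 (not in A, include), 4 (not in A, include), 5 (not in A, include), 6 (in A, exclude), 7 (not in A, include), 8 (not in A, include), 9 (not in A, include), 10 (not in A, include), 11 (not in A, include), 12 (in A, exclude), 13 (not in A, include), 14 (not in A, include), 15 (not in A, include), 16 (not in A, include), 17 (not in A, include), 18 (not in A, include), 19 (not in A, include), 20 (not in A, include), 21 (not in A, include), 22 (in A, exclude), 23 (not in A, include), 24 (not in A, include), 25 (not in A, include), 26 (not in A, include), 27 (not in A, include), 28 (not in A, include), 29 (not in A, include)
A' = {1, 2, 3, 4, 5, 7, 8, 9, 10, 11, 13, 14, 15, 16, 17, 18, 19, 20, 21, 23, 24, 25, 26, 27, 28, 29}

{1, 2, 3, 4, 5, 7, 8, 9, 10, 11, 13, 14, 15, 16, 17, 18, 19, 20, 21, 23, 24, 25, 26, 27, 28, 29}


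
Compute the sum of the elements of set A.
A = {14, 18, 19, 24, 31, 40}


Set A = {14, 18, 19, 24, 31, 40}
Sum = 14 + 18 + 19 + 24 + 31 + 40 = 146

146


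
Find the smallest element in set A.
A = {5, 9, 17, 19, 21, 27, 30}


Set A = {5, 9, 17, 19, 21, 27, 30}
Elements in ascending order: 5, 9, 17, 19, 21, 27, 30
The smallest element is 5.

5


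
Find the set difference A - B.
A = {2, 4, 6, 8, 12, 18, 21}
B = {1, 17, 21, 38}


Set A = {2, 4, 6, 8, 12, 18, 21}
Set B = {1, 17, 21, 38}
A \ B includes elements in A that are not in B.
Check each element of A:
2 (not in B, keep), 4 (not in B, keep), 6 (not in B, keep), 8 (not in B, keep), 12 (not in B, keep), 18 (not in B, keep), 21 (in B, remove)
A \ B = {2, 4, 6, 8, 12, 18}

{2, 4, 6, 8, 12, 18}


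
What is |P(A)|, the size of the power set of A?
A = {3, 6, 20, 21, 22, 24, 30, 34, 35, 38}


Set A = {3, 6, 20, 21, 22, 24, 30, 34, 35, 38}
|A| = 10
The power set P(A) contains all subsets of A.
|P(A)| = 2^|A| = 2^10 = 1024

1024


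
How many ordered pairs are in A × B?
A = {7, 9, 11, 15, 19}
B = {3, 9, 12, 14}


Set A = {7, 9, 11, 15, 19} has 5 elements.
Set B = {3, 9, 12, 14} has 4 elements.
|A × B| = |A| × |B| = 5 × 4 = 20

20


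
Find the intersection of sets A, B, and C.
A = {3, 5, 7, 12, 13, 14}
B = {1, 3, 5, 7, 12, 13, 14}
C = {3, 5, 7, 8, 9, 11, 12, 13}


Set A = {3, 5, 7, 12, 13, 14}
Set B = {1, 3, 5, 7, 12, 13, 14}
Set C = {3, 5, 7, 8, 9, 11, 12, 13}
First, A ∩ B = {3, 5, 7, 12, 13, 14}
Then, (A ∩ B) ∩ C = {3, 5, 7, 12, 13}

{3, 5, 7, 12, 13}


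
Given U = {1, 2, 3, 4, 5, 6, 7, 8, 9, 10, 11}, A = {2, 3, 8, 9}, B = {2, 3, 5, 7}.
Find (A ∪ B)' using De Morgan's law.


U = {1, 2, 3, 4, 5, 6, 7, 8, 9, 10, 11}
A = {2, 3, 8, 9}, B = {2, 3, 5, 7}
A ∪ B = {2, 3, 5, 7, 8, 9}
(A ∪ B)' = U \ (A ∪ B) = {1, 4, 6, 10, 11}
Verification via A' ∩ B': A' = {1, 4, 5, 6, 7, 10, 11}, B' = {1, 4, 6, 8, 9, 10, 11}
A' ∩ B' = {1, 4, 6, 10, 11} ✓

{1, 4, 6, 10, 11}


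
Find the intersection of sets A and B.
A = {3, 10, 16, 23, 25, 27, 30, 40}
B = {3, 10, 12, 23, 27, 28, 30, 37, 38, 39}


Set A = {3, 10, 16, 23, 25, 27, 30, 40}
Set B = {3, 10, 12, 23, 27, 28, 30, 37, 38, 39}
A ∩ B includes only elements in both sets.
Check each element of A against B:
3 ✓, 10 ✓, 16 ✗, 23 ✓, 25 ✗, 27 ✓, 30 ✓, 40 ✗
A ∩ B = {3, 10, 23, 27, 30}

{3, 10, 23, 27, 30}


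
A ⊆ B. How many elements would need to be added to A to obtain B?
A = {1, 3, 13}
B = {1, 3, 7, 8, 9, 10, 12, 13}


Set A = {1, 3, 13}, |A| = 3
Set B = {1, 3, 7, 8, 9, 10, 12, 13}, |B| = 8
Since A ⊆ B: B \ A = {7, 8, 9, 10, 12}
|B| - |A| = 8 - 3 = 5

5


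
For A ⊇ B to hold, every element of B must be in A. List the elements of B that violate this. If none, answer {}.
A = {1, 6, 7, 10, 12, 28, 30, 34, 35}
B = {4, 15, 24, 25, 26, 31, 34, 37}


Set A = {1, 6, 7, 10, 12, 28, 30, 34, 35}
Set B = {4, 15, 24, 25, 26, 31, 34, 37}
Check each element of B against A:
4 ∉ A (include), 15 ∉ A (include), 24 ∉ A (include), 25 ∉ A (include), 26 ∉ A (include), 31 ∉ A (include), 34 ∈ A, 37 ∉ A (include)
Elements of B not in A: {4, 15, 24, 25, 26, 31, 37}

{4, 15, 24, 25, 26, 31, 37}


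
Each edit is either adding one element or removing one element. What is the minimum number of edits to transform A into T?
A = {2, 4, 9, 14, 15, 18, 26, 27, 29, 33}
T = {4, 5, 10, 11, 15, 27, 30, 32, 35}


Set A = {2, 4, 9, 14, 15, 18, 26, 27, 29, 33}
Set T = {4, 5, 10, 11, 15, 27, 30, 32, 35}
Elements to remove from A (in A, not in T): {2, 9, 14, 18, 26, 29, 33} → 7 removals
Elements to add to A (in T, not in A): {5, 10, 11, 30, 32, 35} → 6 additions
Total edits = 7 + 6 = 13

13


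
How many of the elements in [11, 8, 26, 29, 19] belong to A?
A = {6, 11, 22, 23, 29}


Set A = {6, 11, 22, 23, 29}
Candidates: [11, 8, 26, 29, 19]
Check each candidate:
11 ∈ A, 8 ∉ A, 26 ∉ A, 29 ∈ A, 19 ∉ A
Count of candidates in A: 2

2


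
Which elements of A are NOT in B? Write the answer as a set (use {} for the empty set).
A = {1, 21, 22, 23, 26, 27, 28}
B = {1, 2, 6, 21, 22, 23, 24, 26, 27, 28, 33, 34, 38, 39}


Set A = {1, 21, 22, 23, 26, 27, 28}
Set B = {1, 2, 6, 21, 22, 23, 24, 26, 27, 28, 33, 34, 38, 39}
Check each element of A against B:
1 ∈ B, 21 ∈ B, 22 ∈ B, 23 ∈ B, 26 ∈ B, 27 ∈ B, 28 ∈ B
Elements of A not in B: {}

{}


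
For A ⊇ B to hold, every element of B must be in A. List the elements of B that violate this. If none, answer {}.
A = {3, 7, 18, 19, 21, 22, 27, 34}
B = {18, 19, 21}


Set A = {3, 7, 18, 19, 21, 22, 27, 34}
Set B = {18, 19, 21}
Check each element of B against A:
18 ∈ A, 19 ∈ A, 21 ∈ A
Elements of B not in A: {}

{}


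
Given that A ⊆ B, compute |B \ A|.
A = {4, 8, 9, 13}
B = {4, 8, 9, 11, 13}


Set A = {4, 8, 9, 13}, |A| = 4
Set B = {4, 8, 9, 11, 13}, |B| = 5
Since A ⊆ B: B \ A = {11}
|B| - |A| = 5 - 4 = 1

1


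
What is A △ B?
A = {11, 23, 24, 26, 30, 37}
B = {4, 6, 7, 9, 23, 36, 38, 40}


Set A = {11, 23, 24, 26, 30, 37}
Set B = {4, 6, 7, 9, 23, 36, 38, 40}
A △ B = (A \ B) ∪ (B \ A)
Elements in A but not B: {11, 24, 26, 30, 37}
Elements in B but not A: {4, 6, 7, 9, 36, 38, 40}
A △ B = {4, 6, 7, 9, 11, 24, 26, 30, 36, 37, 38, 40}

{4, 6, 7, 9, 11, 24, 26, 30, 36, 37, 38, 40}


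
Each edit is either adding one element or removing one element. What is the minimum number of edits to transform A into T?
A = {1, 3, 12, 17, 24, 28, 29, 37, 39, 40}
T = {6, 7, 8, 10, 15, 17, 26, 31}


Set A = {1, 3, 12, 17, 24, 28, 29, 37, 39, 40}
Set T = {6, 7, 8, 10, 15, 17, 26, 31}
Elements to remove from A (in A, not in T): {1, 3, 12, 24, 28, 29, 37, 39, 40} → 9 removals
Elements to add to A (in T, not in A): {6, 7, 8, 10, 15, 26, 31} → 7 additions
Total edits = 9 + 7 = 16

16


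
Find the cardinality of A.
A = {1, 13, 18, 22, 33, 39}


Set A = {1, 13, 18, 22, 33, 39}
Listing elements: 1, 13, 18, 22, 33, 39
Counting: 6 elements
|A| = 6

6


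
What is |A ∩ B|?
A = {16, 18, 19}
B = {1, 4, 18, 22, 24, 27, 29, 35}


Set A = {16, 18, 19}
Set B = {1, 4, 18, 22, 24, 27, 29, 35}
A ∩ B = {18}
|A ∩ B| = 1

1


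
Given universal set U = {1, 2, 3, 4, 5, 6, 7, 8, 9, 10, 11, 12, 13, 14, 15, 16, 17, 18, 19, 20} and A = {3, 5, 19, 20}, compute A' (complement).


Universal set U = {1, 2, 3, 4, 5, 6, 7, 8, 9, 10, 11, 12, 13, 14, 15, 16, 17, 18, 19, 20}
Set A = {3, 5, 19, 20}
A' = U \ A = elements in U but not in A
Checking each element of U:
1 (not in A, include), 2 (not in A, include), 3 (in A, exclude), 4 (not in A, include), 5 (in A, exclude), 6 (not in A, include), 7 (not in A, include), 8 (not in A, include), 9 (not in A, include), 10 (not in A, include), 11 (not in A, include), 12 (not in A, include), 13 (not in A, include), 14 (not in A, include), 15 (not in A, include), 16 (not in A, include), 17 (not in A, include), 18 (not in A, include), 19 (in A, exclude), 20 (in A, exclude)
A' = {1, 2, 4, 6, 7, 8, 9, 10, 11, 12, 13, 14, 15, 16, 17, 18}

{1, 2, 4, 6, 7, 8, 9, 10, 11, 12, 13, 14, 15, 16, 17, 18}
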